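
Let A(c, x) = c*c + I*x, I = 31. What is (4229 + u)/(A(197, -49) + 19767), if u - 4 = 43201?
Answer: 47434/57057 ≈ 0.83134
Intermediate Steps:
A(c, x) = c² + 31*x (A(c, x) = c*c + 31*x = c² + 31*x)
u = 43205 (u = 4 + 43201 = 43205)
(4229 + u)/(A(197, -49) + 19767) = (4229 + 43205)/((197² + 31*(-49)) + 19767) = 47434/((38809 - 1519) + 19767) = 47434/(37290 + 19767) = 47434/57057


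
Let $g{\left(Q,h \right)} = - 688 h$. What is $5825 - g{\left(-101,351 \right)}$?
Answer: $247313$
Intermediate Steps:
$5825 - g{\left(-101,351 \right)} = 5825 - \left(-688\right) 351 = 5825 - -241488 = 5825 + 241488 = 247313$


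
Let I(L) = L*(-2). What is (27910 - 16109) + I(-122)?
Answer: 12045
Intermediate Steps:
I(L) = -2*L
(27910 - 16109) + I(-122) = (27910 - 16109) - 2*(-122) = 11801 + 244 = 12045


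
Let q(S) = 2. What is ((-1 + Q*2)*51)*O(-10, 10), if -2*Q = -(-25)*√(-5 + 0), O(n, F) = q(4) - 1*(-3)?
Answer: -255 - 6375*I*√5 ≈ -255.0 - 14255.0*I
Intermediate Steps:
O(n, F) = 5 (O(n, F) = 2 - 1*(-3) = 2 + 3 = 5)
Q = -25*I*√5/2 (Q = -(-5)*(-5*√(-5 + 0))/2 = -(-5)*(-5*I*√5)/2 = -25*I*√5/2 ≈ -27.951*I)
((-1 + Q*2)*51)*O(-10, 10) = ((-1 - 25*I*√5/2*2)*51)*5 = ((-1 - 25*I*√5)*51)*5 = (-51 - 1275*I*√5)*5 = -255 - 6375*I*√5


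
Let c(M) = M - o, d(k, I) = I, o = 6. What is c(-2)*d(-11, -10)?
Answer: 80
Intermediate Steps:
c(M) = -6 + M (c(M) = M - 1*6 = M - 6 = -6 + M)
c(-2)*d(-11, -10) = (-6 - 2)*(-10) = -8*(-10) = 80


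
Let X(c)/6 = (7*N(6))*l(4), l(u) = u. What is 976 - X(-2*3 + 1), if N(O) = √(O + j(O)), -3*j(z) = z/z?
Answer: 976 - 56*√51 ≈ 576.08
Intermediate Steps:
j(z) = -⅓ (j(z) = -z/(3*z) = -⅓*1 = -⅓)
N(O) = √(-⅓ + O) (N(O) = √(O - ⅓) = √(-⅓ + O))
X(c) = 56*√51 (X(c) = 6*((7*(√(-3 + 9*6)/3))*4) = 6*((7*(√(-3 + 54)/3))*4) = 6*((7*(√51/3))*4) = 6*((7*√51/3)*4) = 6*(28*√51/3) = 56*√51)
976 - X(-2*3 + 1) = 976 - 56*√51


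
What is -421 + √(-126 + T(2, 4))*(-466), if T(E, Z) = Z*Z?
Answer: -421 - 466*I*√110 ≈ -421.0 - 4887.5*I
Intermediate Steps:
T(E, Z) = Z²
-421 + √(-126 + T(2, 4))*(-466) = -421 + √(-126 + 4²)*(-466) = -421 + √(-126 + 16)*(-466) = -421 + √(-110)*(-466) = -421 + (I*√110)*(-466) = -421 - 466*I*√110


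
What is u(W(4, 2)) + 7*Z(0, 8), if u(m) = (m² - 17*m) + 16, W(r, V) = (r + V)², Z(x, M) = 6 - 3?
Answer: 721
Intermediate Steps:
Z(x, M) = 3
W(r, V) = (V + r)²
u(m) = 16 + m² - 17*m
u(W(4, 2)) + 7*Z(0, 8) = (16 + ((2 + 4)²)² - 17*(2 + 4)²) + 7*3 = (16 + (6²)² - 17*6²) + 21 = (16 + 36² - 17*36) + 21 = (16 + 1296 - 612) + 21 = 700 + 21 = 721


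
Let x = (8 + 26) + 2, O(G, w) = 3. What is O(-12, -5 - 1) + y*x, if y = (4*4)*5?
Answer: 2883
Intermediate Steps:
x = 36 (x = 34 + 2 = 36)
y = 80 (y = 16*5 = 80)
O(-12, -5 - 1) + y*x = 3 + 80*36 = 3 + 2880 = 2883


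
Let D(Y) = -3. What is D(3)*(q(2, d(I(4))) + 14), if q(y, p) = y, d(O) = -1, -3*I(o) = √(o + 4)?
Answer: -48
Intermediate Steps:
I(o) = -√(4 + o)/3 (I(o) = -√(o + 4)/3 = -√(4 + o)/3)
D(3)*(q(2, d(I(4))) + 14) = -3*(2 + 14) = -3*16 = -48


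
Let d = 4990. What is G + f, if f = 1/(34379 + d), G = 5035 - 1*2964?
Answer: 81533200/39369 ≈ 2071.0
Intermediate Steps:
G = 2071 (G = 5035 - 2964 = 2071)
f = 1/39369 (f = 1/(34379 + 4990) = 1/39369 ≈ 2.5401e-5)
G + f = 2071 + 1/39369 = 81533200/39369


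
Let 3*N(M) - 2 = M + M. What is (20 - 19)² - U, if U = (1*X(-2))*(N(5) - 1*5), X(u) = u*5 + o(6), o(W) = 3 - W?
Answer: -12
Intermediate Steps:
N(M) = ⅔ + 2*M/3 (N(M) = ⅔ + (M + M)/3 = ⅔ + (2*M)/3 = ⅔ + 2*M/3)
X(u) = -3 + 5*u (X(u) = u*5 + (3 - 1*6) = 5*u + (3 - 6) = 5*u - 3 = -3 + 5*u)
U = 13 (U = (1*(-3 + 5*(-2)))*((⅔ + (⅔)*5) - 1*5) = (1*(-3 - 10))*((⅔ + 10/3) - 5) = (1*(-13))*(4 - 5) = -13*(-1) = 13)
(20 - 19)² - U = (20 - 19)² - 1*13 = 1² - 13 = 1 - 13 = -12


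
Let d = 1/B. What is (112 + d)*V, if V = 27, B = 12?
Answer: 12105/4 ≈ 3026.3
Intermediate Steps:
d = 1/12 ≈ 0.083333
(112 + d)*V = (112 + 1/12)*27 = (1345/12)*27 = 12105/4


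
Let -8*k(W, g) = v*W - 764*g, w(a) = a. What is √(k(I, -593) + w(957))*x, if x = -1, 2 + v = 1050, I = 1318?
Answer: -19*I*√2530/2 ≈ -477.84*I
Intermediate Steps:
v = 1048 (v = -2 + 1050 = 1048)
k(W, g) = -131*W + 191*g/2 (k(W, g) = -(1048*W - 764*g)/8 = -(-764*g + 1048*W)/8 = -131*W + 191*g/2)
√(k(I, -593) + w(957))*x = √((-131*1318 + (191/2)*(-593)) + 957)*(-1) = √((-172658 - 113263/2) + 957)*(-1) = √(-458579/2 + 957)*(-1) = √(-456665/2)*(-1) = (19*I*√2530/2)*(-1) = -19*I*√2530/2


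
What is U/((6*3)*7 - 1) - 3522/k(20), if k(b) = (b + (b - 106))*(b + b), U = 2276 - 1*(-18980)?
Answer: 1885203/11000 ≈ 171.38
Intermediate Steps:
U = 21256 (U = 2276 + 18980 = 21256)
k(b) = 2*b*(-106 + 2*b) (k(b) = (b + (-106 + b))*(2*b) = (-106 + 2*b)*(2*b) = 2*b*(-106 + 2*b))
U/((6*3)*7 - 1) - 3522/k(20) = 21256/((6*3)*7 - 1) - 3522*1/(80*(-53 + 20)) = 21256/(18*7 - 1) - 3522/(4*20*(-33)) = 21256/(126 - 1) - 3522/(-2640) = 21256/125 - 3522*(-1/2640) = 21256*(1/125) + 587/440 = 21256/125 + 587/440 = 1885203/11000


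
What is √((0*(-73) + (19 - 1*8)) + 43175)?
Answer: √43186 ≈ 207.81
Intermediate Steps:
√((0*(-73) + (19 - 1*8)) + 43175) = √((0 + (19 - 8)) + 43175) = √((0 + 11) + 43175) = √(11 + 43175) = √43186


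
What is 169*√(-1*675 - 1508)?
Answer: 169*I*√2183 ≈ 7896.1*I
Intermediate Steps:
169*√(-1*675 - 1508) = 169*√(-675 - 1508) = 169*√(-2183) = 169*(I*√2183) = 169*I*√2183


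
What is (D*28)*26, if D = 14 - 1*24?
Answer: -7280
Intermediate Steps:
D = -10 (D = 14 - 24 = -10)
(D*28)*26 = -10*28*26 = -280*26 = -7280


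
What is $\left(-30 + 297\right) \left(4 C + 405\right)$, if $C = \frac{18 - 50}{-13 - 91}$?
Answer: $\frac{1410027}{13} \approx 1.0846 \cdot 10^{5}$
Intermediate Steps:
$C = \frac{4}{13}$ ($C = - \frac{32}{-104} = \left(-32\right) \left(- \frac{1}{104}\right) = \frac{4}{13} \approx 0.30769$)
$\left(-30 + 297\right) \left(4 C + 405\right) = \left(-30 + 297\right) \left(4 \cdot \frac{4}{13} + 405\right) = 267 \left(\frac{16}{13} + 405\right) = 267 \cdot \frac{5281}{13} = \frac{1410027}{13}$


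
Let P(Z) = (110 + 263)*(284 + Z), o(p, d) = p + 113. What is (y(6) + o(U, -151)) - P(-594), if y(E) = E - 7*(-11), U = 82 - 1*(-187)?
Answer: 116095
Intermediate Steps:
U = 269 (U = 82 + 187 = 269)
o(p, d) = 113 + p
y(E) = 77 + E (y(E) = E + 77 = 77 + E)
P(Z) = 105932 + 373*Z (P(Z) = 373*(284 + Z) = 105932 + 373*Z)
(y(6) + o(U, -151)) - P(-594) = ((77 + 6) + (113 + 269)) - (105932 + 373*(-594)) = (83 + 382) - (105932 - 221562) = 465 - 1*(-115630) = 465 + 115630 = 116095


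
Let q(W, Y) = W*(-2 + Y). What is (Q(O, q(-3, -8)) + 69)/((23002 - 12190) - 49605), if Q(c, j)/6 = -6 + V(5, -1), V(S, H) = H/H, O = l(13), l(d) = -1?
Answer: -13/12931 ≈ -0.0010053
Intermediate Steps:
O = -1
V(S, H) = 1
Q(c, j) = -30 (Q(c, j) = 6*(-6 + 1) = 6*(-5) = -30)
(Q(O, q(-3, -8)) + 69)/((23002 - 12190) - 49605) = (-30 + 69)/((23002 - 12190) - 49605) = 39/(10812 - 49605) = 39/(-38793) = 39*(-1/38793) = -13/12931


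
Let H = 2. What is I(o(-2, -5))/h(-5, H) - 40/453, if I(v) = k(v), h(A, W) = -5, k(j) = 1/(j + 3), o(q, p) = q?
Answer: -653/2265 ≈ -0.28830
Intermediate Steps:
k(j) = 1/(3 + j)
I(v) = 1/(3 + v)
I(o(-2, -5))/h(-5, H) - 40/453 = 1/((3 - 2)*(-5)) - 40/453 = -1/5/1 - 40*1/453 = 1*(-1/5) - 40/453 = -1/5 - 40/453 = -653/2265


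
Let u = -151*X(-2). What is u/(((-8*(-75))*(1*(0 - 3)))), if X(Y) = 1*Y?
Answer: -151/900 ≈ -0.16778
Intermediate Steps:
X(Y) = Y
u = 302 (u = -151*(-2) = 302)
u/(((-8*(-75))*(1*(0 - 3)))) = 302/(((-8*(-75))*(1*(0 - 3)))) = 302/((600*(1*(-3)))) = 302/((600*(-3))) = 302/(-1800) = 302*(-1/1800) = -151/900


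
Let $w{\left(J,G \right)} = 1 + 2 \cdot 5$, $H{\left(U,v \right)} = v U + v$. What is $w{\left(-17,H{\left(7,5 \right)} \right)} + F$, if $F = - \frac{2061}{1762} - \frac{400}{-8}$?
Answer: $\frac{105421}{1762} \approx 59.83$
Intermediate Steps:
$H{\left(U,v \right)} = v + U v$ ($H{\left(U,v \right)} = U v + v = v + U v$)
$w{\left(J,G \right)} = 11$ ($w{\left(J,G \right)} = 1 + 10 = 11$)
$F = \frac{86039}{1762}$ ($F = \left(-2061\right) \frac{1}{1762} - -50 = - \frac{2061}{1762} + 50 = \frac{86039}{1762} \approx 48.83$)
$w{\left(-17,H{\left(7,5 \right)} \right)} + F = 11 + \frac{86039}{1762} = \frac{105421}{1762}$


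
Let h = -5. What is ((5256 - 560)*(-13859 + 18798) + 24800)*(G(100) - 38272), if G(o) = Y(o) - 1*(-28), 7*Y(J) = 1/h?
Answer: -31078705396104/35 ≈ -8.8796e+11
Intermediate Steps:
Y(J) = -1/35 (Y(J) = (1/7)/(-5) = (1/7)*(-1/5) = -1/35)
G(o) = 979/35 (G(o) = -1/35 - 1*(-28) = -1/35 + 28 = 979/35)
((5256 - 560)*(-13859 + 18798) + 24800)*(G(100) - 38272) = ((5256 - 560)*(-13859 + 18798) + 24800)*(979/35 - 38272) = (4696*4939 + 24800)*(-1338541/35) = (23193544 + 24800)*(-1338541/35) = 23218344*(-1338541/35) = -31078705396104/35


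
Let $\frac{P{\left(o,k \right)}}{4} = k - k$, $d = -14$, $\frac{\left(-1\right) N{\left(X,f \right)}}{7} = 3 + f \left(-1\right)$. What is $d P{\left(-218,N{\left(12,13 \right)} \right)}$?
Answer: $0$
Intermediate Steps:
$N{\left(X,f \right)} = -21 + 7 f$ ($N{\left(X,f \right)} = - 7 \left(3 + f \left(-1\right)\right) = - 7 \left(3 - f\right) = -21 + 7 f$)
$P{\left(o,k \right)} = 0$ ($P{\left(o,k \right)} = 4 \left(k - k\right) = 4 \cdot 0 = 0$)
$d P{\left(-218,N{\left(12,13 \right)} \right)} = \left(-14\right) 0 = 0$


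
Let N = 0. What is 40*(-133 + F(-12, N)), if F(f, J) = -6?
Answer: -5560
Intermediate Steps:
40*(-133 + F(-12, N)) = 40*(-133 - 6) = 40*(-139) = -5560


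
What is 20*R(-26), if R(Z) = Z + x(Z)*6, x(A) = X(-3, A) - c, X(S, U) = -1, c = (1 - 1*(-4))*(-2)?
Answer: 560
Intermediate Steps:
c = -10 (c = (1 + 4)*(-2) = 5*(-2) = -10)
x(A) = 9 (x(A) = -1 - 1*(-10) = -1 + 10 = 9)
R(Z) = 54 + Z (R(Z) = Z + 9*6 = Z + 54 = 54 + Z)
20*R(-26) = 20*(54 - 26) = 20*28 = 560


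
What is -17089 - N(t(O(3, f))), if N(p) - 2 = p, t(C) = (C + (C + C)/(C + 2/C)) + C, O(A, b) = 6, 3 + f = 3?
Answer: -324993/19 ≈ -17105.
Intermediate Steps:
f = 0 (f = -3 + 3 = 0)
t(C) = 2*C + 2*C/(C + 2/C) (t(C) = (C + (2*C)/(C + 2/C)) + C = (C + 2*C/(C + 2/C)) + C = 2*C + 2*C/(C + 2/C))
N(p) = 2 + p
-17089 - N(t(O(3, f))) = -17089 - (2 + 2*6*(2 + 6 + 6**2)/(2 + 6**2)) = -17089 - (2 + 2*6*(2 + 6 + 36)/(2 + 36)) = -17089 - (2 + 2*6*44/38) = -17089 - (2 + 2*6*(1/38)*44) = -17089 - (2 + 264/19) = -17089 - 1*302/19 = -17089 - 302/19 = -324993/19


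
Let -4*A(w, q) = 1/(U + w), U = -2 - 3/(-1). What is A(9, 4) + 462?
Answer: 18479/40 ≈ 461.98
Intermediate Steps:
U = 1 (U = -2 - 3*(-1) = -2 + 3 = 1)
A(w, q) = -1/(4*(1 + w))
A(9, 4) + 462 = -1/(4 + 4*9) + 462 = -1/(4 + 36) + 462 = -1/40 + 462 = 18479/40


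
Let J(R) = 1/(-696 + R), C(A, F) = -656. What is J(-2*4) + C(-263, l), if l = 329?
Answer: -461825/704 ≈ -656.00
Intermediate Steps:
J(-2*4) + C(-263, l) = 1/(-696 - 2*4) - 656 = 1/(-696 - 8) - 656 = 1/(-704) - 656 = -1/704 - 656 = -461825/704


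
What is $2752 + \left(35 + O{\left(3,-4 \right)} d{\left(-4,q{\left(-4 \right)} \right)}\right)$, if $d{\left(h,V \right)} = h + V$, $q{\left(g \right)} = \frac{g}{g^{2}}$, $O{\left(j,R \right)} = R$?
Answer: $2804$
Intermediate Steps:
$q{\left(g \right)} = \frac{1}{g}$ ($q{\left(g \right)} = \frac{g}{g^{2}} = \frac{1}{g}$)
$d{\left(h,V \right)} = V + h$
$2752 + \left(35 + O{\left(3,-4 \right)} d{\left(-4,q{\left(-4 \right)} \right)}\right) = 2752 + \left(35 - 4 \left(\frac{1}{-4} - 4\right)\right) = 2752 + \left(35 - 4 \left(- \frac{1}{4} - 4\right)\right) = 2752 + \left(35 - -17\right) = 2752 + \left(35 + 17\right) = 2752 + 52 = 2804$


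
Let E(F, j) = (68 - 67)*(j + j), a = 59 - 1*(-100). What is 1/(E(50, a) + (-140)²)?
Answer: 1/19918 ≈ 5.0206e-5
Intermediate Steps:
a = 159 (a = 59 + 100 = 159)
E(F, j) = 2*j (E(F, j) = 1*(2*j) = 2*j)
1/(E(50, a) + (-140)²) = 1/(2*159 + (-140)²) = 1/(318 + 19600) = 1/19918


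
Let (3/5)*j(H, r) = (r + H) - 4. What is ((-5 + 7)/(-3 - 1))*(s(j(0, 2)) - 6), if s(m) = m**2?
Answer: -23/9 ≈ -2.5556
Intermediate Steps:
j(H, r) = -20/3 + 5*H/3 + 5*r/3 (j(H, r) = 5*((r + H) - 4)/3 = 5*((H + r) - 4)/3 = 5*(-4 + H + r)/3 = -20/3 + 5*H/3 + 5*r/3)
((-5 + 7)/(-3 - 1))*(s(j(0, 2)) - 6) = ((-5 + 7)/(-3 - 1))*((-20/3 + (5/3)*0 + (5/3)*2)**2 - 6) = (2/(-4))*((-20/3 + 0 + 10/3)**2 - 6) = (2*(-1/4))*((-10/3)**2 - 6) = -(100/9 - 6)/2 = -1/2*46/9 = -23/9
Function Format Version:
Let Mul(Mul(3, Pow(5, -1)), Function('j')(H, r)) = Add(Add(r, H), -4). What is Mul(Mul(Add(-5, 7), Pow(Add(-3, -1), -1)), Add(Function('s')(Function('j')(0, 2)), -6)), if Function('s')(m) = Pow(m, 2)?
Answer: Rational(-23, 9) ≈ -2.5556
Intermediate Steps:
Function('j')(H, r) = Add(Rational(-20, 3), Mul(Rational(5, 3), H), Mul(Rational(5, 3), r)) (Function('j')(H, r) = Mul(Rational(5, 3), Add(Add(r, H), -4)) = Mul(Rational(5, 3), Add(Add(H, r), -4)) = Mul(Rational(5, 3), Add(-4, H, r)) = Add(Rational(-20, 3), Mul(Rational(5, 3), H), Mul(Rational(5, 3), r)))
Mul(Mul(Add(-5, 7), Pow(Add(-3, -1), -1)), Add(Function('s')(Function('j')(0, 2)), -6)) = Mul(Mul(Add(-5, 7), Pow(Add(-3, -1), -1)), Add(Pow(Add(Rational(-20, 3), Mul(Rational(5, 3), 0), Mul(Rational(5, 3), 2)), 2), -6)) = Mul(Mul(2, Pow(-4, -1)), Add(Pow(Add(Rational(-20, 3), 0, Rational(10, 3)), 2), -6)) = Mul(Mul(2, Rational(-1, 4)), Add(Pow(Rational(-10, 3), 2), -6)) = Mul(Rational(-1, 2), Add(Rational(100, 9), -6)) = Mul(Rational(-1, 2), Rational(46, 9)) = Rational(-23, 9)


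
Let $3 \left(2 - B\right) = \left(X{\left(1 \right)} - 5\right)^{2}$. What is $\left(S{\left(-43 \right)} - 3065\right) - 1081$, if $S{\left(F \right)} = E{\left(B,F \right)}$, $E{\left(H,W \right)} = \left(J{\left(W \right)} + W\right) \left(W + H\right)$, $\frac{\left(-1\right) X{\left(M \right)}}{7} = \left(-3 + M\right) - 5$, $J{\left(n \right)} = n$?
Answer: $\frac{164636}{3} \approx 54879.0$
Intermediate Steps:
$X{\left(M \right)} = 56 - 7 M$ ($X{\left(M \right)} = - 7 \left(\left(-3 + M\right) - 5\right) = - 7 \left(-8 + M\right) = 56 - 7 M$)
$B = - \frac{1930}{3}$ ($B = 2 - \frac{\left(\left(56 - 7\right) - 5\right)^{2}}{3} = 2 - \frac{\left(49 - 5\right)^{2}}{3} = 2 - \frac{44^{2}}{3} = 2 - \frac{1936}{3} = - \frac{1930}{3} \approx -643.33$)
$E{\left(H,W \right)} = 2 W \left(H + W\right)$ ($E{\left(H,W \right)} = \left(W + W\right) \left(W + H\right) = 2 W \left(H + W\right)$)
$S{\left(F \right)} = 2 F \left(- \frac{1930}{3} + F\right)$
$\left(S{\left(-43 \right)} - 3065\right) - 1081 = \left(\frac{2}{3} \left(-43\right) \left(-1930 + 3 \left(-43\right)\right) - 3065\right) - 1081 = \left(\frac{2}{3} \left(-43\right) \left(-1930 - 129\right) - 3065\right) - 1081 = \left(\frac{2}{3} \left(-43\right) \left(-2059\right) - 3065\right) - 1081 = \left(\frac{177074}{3} - 3065\right) - 1081 = \frac{167879}{3} - 1081 = \frac{164636}{3}$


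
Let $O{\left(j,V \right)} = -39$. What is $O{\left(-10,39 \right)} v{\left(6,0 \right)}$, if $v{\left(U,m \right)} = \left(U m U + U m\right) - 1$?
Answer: $39$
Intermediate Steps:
$v{\left(U,m \right)} = -1 + U m + m U^{2}$ ($v{\left(U,m \right)} = \left(m U^{2} + U m\right) - 1 = \left(U m + m U^{2}\right) - 1 = -1 + U m + m U^{2}$)
$O{\left(-10,39 \right)} v{\left(6,0 \right)} = - 39 \left(-1 + 6 \cdot 0 + 0 \cdot 6^{2}\right) = - 39 \left(-1 + 0 + 0 \cdot 36\right) = - 39 \left(-1 + 0 + 0\right) = \left(-39\right) \left(-1\right) = 39$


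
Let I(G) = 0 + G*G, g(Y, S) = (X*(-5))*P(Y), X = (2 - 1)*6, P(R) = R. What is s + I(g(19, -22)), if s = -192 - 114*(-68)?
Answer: 332460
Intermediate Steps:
X = 6 (X = 1*6 = 6)
g(Y, S) = -30*Y (g(Y, S) = (6*(-5))*Y = -30*Y)
s = 7560 (s = -192 + 7752 = 7560)
I(G) = G² (I(G) = 0 + G² = G²)
s + I(g(19, -22)) = 7560 + (-30*19)² = 7560 + (-570)² = 7560 + 324900 = 332460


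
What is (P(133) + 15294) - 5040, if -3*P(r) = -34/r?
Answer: 4091380/399 ≈ 10254.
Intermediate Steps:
P(r) = 34/(3*r) (P(r) = -(-34)/(3*r) = 34/(3*r))
(P(133) + 15294) - 5040 = ((34/3)/133 + 15294) - 5040 = ((34/3)*(1/133) + 15294) - 5040 = (34/399 + 15294) - 5040 = 6102340/399 - 5040 = 4091380/399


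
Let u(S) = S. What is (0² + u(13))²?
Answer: 169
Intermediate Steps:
(0² + u(13))² = (0² + 13)² = (0 + 13)² = 13² = 169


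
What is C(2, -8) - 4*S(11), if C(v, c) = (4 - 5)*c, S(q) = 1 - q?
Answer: 48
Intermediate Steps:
C(v, c) = -c
C(2, -8) - 4*S(11) = -1*(-8) - 4*(1 - 1*11) = 8 - 4*(1 - 11) = 8 - 4*(-10) = 8 + 40 = 48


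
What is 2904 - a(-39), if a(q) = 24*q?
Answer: 3840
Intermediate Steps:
2904 - a(-39) = 2904 - 24*(-39) = 2904 - 1*(-936) = 2904 + 936 = 3840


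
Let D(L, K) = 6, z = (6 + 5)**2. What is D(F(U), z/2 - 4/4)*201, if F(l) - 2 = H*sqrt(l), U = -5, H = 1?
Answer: 1206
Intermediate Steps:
z = 121 (z = 11**2 = 121)
F(l) = 2 + sqrt(l) (F(l) = 2 + 1*sqrt(l) = 2 + sqrt(l))
D(F(U), z/2 - 4/4)*201 = 6*201 = 1206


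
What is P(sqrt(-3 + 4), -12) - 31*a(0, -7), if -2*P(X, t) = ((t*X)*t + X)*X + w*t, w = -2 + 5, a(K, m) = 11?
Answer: -791/2 ≈ -395.50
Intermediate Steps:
w = 3
P(X, t) = -3*t/2 - X*(X + X*t**2)/2 (P(X, t) = -(((t*X)*t + X)*X + 3*t)/2 = -(((X*t)*t + X)*X + 3*t)/2 = -((X*t**2 + X)*X + 3*t)/2 = -((X + X*t**2)*X + 3*t)/2 = -(X*(X + X*t**2) + 3*t)/2 = -(3*t + X*(X + X*t**2))/2 = -3*t/2 - X*(X + X*t**2)/2)
P(sqrt(-3 + 4), -12) - 31*a(0, -7) = (-3/2*(-12) - (sqrt(-3 + 4))**2/2 - 1/2*(sqrt(-3 + 4))**2*(-12)**2) - 31*11 = (18 - (sqrt(1))**2/2 - 1/2*(sqrt(1))**2*144) - 341 = (18 - 1/2*1**2 - 1/2*1**2*144) - 341 = (18 - 1/2*1 - 1/2*1*144) - 341 = (18 - 1/2 - 72) - 341 = -109/2 - 341 = -791/2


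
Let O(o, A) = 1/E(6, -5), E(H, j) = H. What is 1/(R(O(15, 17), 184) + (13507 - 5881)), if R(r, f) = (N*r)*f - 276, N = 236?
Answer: 3/43762 ≈ 6.8553e-5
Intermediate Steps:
O(o, A) = ⅙ (O(o, A) = 1/6 = ⅙)
R(r, f) = -276 + 236*f*r (R(r, f) = (236*r)*f - 276 = 236*f*r - 276 = -276 + 236*f*r)
1/(R(O(15, 17), 184) + (13507 - 5881)) = 1/((-276 + 236*184*(⅙)) + (13507 - 5881)) = 1/((-276 + 21712/3) + 7626) = 1/(20884/3 + 7626) = 1/(43762/3) = 3/43762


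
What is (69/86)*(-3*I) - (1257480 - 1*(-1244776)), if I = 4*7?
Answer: -107599906/43 ≈ -2.5023e+6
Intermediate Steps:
I = 28
(69/86)*(-3*I) - (1257480 - 1*(-1244776)) = (69/86)*(-3*28) - (1257480 - 1*(-1244776)) = (69*(1/86))*(-84) - (1257480 + 1244776) = (69/86)*(-84) - 1*2502256 = -2898/43 - 2502256 = -107599906/43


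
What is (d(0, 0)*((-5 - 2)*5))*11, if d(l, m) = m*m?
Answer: 0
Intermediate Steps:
d(l, m) = m**2
(d(0, 0)*((-5 - 2)*5))*11 = (0**2*((-5 - 2)*5))*11 = (0*(-7*5))*11 = (0*(-35))*11 = 0*11 = 0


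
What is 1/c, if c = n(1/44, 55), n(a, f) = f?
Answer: 1/55 ≈ 0.018182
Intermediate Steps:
c = 55
1/c = 1/55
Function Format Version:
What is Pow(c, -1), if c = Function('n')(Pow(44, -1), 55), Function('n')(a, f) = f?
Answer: Rational(1, 55) ≈ 0.018182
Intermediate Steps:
c = 55
Pow(c, -1) = Pow(55, -1) = Rational(1, 55)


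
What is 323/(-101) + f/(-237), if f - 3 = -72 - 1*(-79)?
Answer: -77561/23937 ≈ -3.2402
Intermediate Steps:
f = 10 (f = 3 + (-72 - 1*(-79)) = 3 + (-72 + 79) = 3 + 7 = 10)
323/(-101) + f/(-237) = 323/(-101) + 10/(-237) = 323*(-1/101) + 10*(-1/237) = -323/101 - 10/237 = -77561/23937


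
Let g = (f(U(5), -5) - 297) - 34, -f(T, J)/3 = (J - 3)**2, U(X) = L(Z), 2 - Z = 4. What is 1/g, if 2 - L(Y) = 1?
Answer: -1/523 ≈ -0.0019120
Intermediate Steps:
Z = -2 (Z = 2 - 1*4 = 2 - 4 = -2)
L(Y) = 1 (L(Y) = 2 - 1*1 = 2 - 1 = 1)
U(X) = 1
f(T, J) = -3*(-3 + J)**2 (f(T, J) = -3*(J - 3)**2 = -3*(-3 + J)**2)
g = -523 (g = (-3*(-3 - 5)**2 - 297) - 34 = (-3*(-8)**2 - 297) - 34 = (-3*64 - 297) - 34 = (-192 - 297) - 34 = -489 - 34 = -523)
1/g = 1/(-523) = -1/523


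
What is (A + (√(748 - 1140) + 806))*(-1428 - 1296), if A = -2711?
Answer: 5189220 - 38136*I*√2 ≈ 5.1892e+6 - 53932.0*I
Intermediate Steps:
(A + (√(748 - 1140) + 806))*(-1428 - 1296) = (-2711 + (√(748 - 1140) + 806))*(-1428 - 1296) = (-2711 + (√(-392) + 806))*(-2724) = (-2711 + (14*I*√2 + 806))*(-2724) = (-2711 + (806 + 14*I*√2))*(-2724) = (-1905 + 14*I*√2)*(-2724) = 5189220 - 38136*I*√2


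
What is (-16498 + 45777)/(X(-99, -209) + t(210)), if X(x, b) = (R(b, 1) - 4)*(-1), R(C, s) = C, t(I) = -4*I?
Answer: -1541/33 ≈ -46.697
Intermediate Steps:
X(x, b) = 4 - b (X(x, b) = (b - 4)*(-1) = (-4 + b)*(-1) = 4 - b)
(-16498 + 45777)/(X(-99, -209) + t(210)) = (-16498 + 45777)/((4 - 1*(-209)) - 4*210) = 29279/((4 + 209) - 840) = 29279/(213 - 840) = 29279/(-627) = 29279*(-1/627) = -1541/33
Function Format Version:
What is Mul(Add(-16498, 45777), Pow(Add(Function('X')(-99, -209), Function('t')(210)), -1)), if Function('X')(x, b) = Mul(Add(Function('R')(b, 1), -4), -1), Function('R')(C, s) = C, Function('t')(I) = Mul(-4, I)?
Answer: Rational(-1541, 33) ≈ -46.697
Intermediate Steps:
Function('X')(x, b) = Add(4, Mul(-1, b)) (Function('X')(x, b) = Mul(Add(b, -4), -1) = Mul(Add(-4, b), -1) = Add(4, Mul(-1, b)))
Mul(Add(-16498, 45777), Pow(Add(Function('X')(-99, -209), Function('t')(210)), -1)) = Mul(Add(-16498, 45777), Pow(Add(Add(4, Mul(-1, -209)), Mul(-4, 210)), -1)) = Mul(29279, Pow(Add(Add(4, 209), -840), -1)) = Mul(29279, Pow(Add(213, -840), -1)) = Mul(29279, Pow(-627, -1)) = Mul(29279, Rational(-1, 627)) = Rational(-1541, 33)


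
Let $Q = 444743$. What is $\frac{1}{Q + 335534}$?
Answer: $\frac{1}{780277} \approx 1.2816 \cdot 10^{-6}$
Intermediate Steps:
$\frac{1}{Q + 335534} = \frac{1}{444743 + 335534} = \frac{1}{780277}$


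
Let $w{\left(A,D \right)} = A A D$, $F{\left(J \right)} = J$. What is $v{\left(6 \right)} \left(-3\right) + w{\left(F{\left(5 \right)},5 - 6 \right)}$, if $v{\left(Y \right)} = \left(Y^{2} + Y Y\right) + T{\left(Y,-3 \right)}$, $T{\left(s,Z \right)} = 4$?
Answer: $-253$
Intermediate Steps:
$w{\left(A,D \right)} = D A^{2}$ ($w{\left(A,D \right)} = A^{2} D = D A^{2}$)
$v{\left(Y \right)} = 4 + 2 Y^{2}$ ($v{\left(Y \right)} = \left(Y^{2} + Y Y\right) + 4 = \left(Y^{2} + Y^{2}\right) + 4 = 2 Y^{2} + 4 = 4 + 2 Y^{2}$)
$v{\left(6 \right)} \left(-3\right) + w{\left(F{\left(5 \right)},5 - 6 \right)} = \left(4 + 2 \cdot 6^{2}\right) \left(-3\right) + \left(5 - 6\right) 5^{2} = \left(4 + 2 \cdot 36\right) \left(-3\right) + \left(5 - 6\right) 25 = \left(4 + 72\right) \left(-3\right) - 25 = 76 \left(-3\right) - 25 = -228 - 25 = -253$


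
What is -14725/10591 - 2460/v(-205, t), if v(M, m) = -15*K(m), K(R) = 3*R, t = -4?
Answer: -478406/31773 ≈ -15.057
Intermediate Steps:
v(M, m) = -45*m
-14725/10591 - 2460/v(-205, t) = -14725/10591 - 2460/((-45*(-4))) = -14725*1/10591 - 2460/180 = -14725/10591 - 2460*1/180 = -14725/10591 - 41/3 = -478406/31773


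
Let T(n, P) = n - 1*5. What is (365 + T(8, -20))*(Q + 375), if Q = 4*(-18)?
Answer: 111504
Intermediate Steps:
Q = -72
T(n, P) = -5 + n (T(n, P) = n - 5 = -5 + n)
(365 + T(8, -20))*(Q + 375) = (365 + (-5 + 8))*(-72 + 375) = (365 + 3)*303 = 368*303 = 111504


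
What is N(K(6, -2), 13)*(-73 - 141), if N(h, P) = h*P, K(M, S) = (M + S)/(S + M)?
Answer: -2782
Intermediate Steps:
K(M, S) = 1 (K(M, S) = (M + S)/(M + S) = 1)
N(h, P) = P*h
N(K(6, -2), 13)*(-73 - 141) = (13*1)*(-73 - 141) = 13*(-214) = -2782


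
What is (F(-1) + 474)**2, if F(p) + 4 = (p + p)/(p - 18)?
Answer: 79780624/361 ≈ 2.2100e+5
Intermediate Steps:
F(p) = -4 + 2*p/(-18 + p) (F(p) = -4 + (p + p)/(p - 18) = -4 + (2*p)/(-18 + p) = -4 + 2*p/(-18 + p))
(F(-1) + 474)**2 = (2*(36 - 1*(-1))/(-18 - 1) + 474)**2 = (2*(36 + 1)/(-19) + 474)**2 = (2*(-1/19)*37 + 474)**2 = (-74/19 + 474)**2 = (8932/19)**2 = 79780624/361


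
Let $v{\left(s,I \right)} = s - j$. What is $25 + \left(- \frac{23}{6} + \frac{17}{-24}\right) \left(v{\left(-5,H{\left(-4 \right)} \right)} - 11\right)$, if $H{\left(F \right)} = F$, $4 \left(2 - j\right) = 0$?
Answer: $\frac{427}{4} \approx 106.75$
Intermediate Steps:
$j = 2$ ($j = 2 - 0 = 2 + 0 = 2$)
$v{\left(s,I \right)} = -2 + s$ ($v{\left(s,I \right)} = s - 2 = -2 + s$)
$25 + \left(- \frac{23}{6} + \frac{17}{-24}\right) \left(v{\left(-5,H{\left(-4 \right)} \right)} - 11\right) = 25 + \left(- \frac{23}{6} + \frac{17}{-24}\right) \left(\left(-2 - 5\right) - 11\right) = 25 + \left(\left(-23\right) \frac{1}{6} + 17 \left(- \frac{1}{24}\right)\right) \left(-7 - 11\right) = 25 + \left(- \frac{23}{6} - \frac{17}{24}\right) \left(-18\right) = 25 - - \frac{327}{4} = 25 + \frac{327}{4} = \frac{427}{4}$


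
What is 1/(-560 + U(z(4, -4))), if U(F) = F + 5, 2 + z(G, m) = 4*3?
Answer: -1/545 ≈ -0.0018349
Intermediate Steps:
z(G, m) = 10 (z(G, m) = -2 + 4*3 = -2 + 12 = 10)
U(F) = 5 + F
1/(-560 + U(z(4, -4))) = 1/(-560 + (5 + 10)) = 1/(-560 + 15) = 1/(-545) = -1/545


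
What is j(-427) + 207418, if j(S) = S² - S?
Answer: 390174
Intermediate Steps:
j(-427) + 207418 = -427*(-1 - 427) + 207418 = -427*(-428) + 207418 = 182756 + 207418 = 390174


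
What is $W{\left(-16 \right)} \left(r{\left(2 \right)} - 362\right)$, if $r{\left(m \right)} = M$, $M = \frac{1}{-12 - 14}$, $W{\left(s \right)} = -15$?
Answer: $\frac{141195}{26} \approx 5430.6$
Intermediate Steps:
$M = - \frac{1}{26}$ ($M = \frac{1}{-26} = - \frac{1}{26} \approx -0.038462$)
$r{\left(m \right)} = - \frac{1}{26}$
$W{\left(-16 \right)} \left(r{\left(2 \right)} - 362\right) = - 15 \left(- \frac{1}{26} - 362\right) = \left(-15\right) \left(- \frac{9413}{26}\right) = \frac{141195}{26}$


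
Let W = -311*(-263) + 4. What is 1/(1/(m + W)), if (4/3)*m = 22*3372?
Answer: 137435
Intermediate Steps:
m = 55638 (m = 3*(22*3372)/4 = (¾)*74184 = 55638)
W = 81797 (W = 81793 + 4 = 81797)
1/(1/(m + W)) = 1/(1/(55638 + 81797)) = 1/(1/137435) = 137435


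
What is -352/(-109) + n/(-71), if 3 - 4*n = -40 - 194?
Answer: 74135/30956 ≈ 2.3949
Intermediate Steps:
n = 237/4 (n = 3/4 - (-40 - 194)/4 = 3/4 - 1/4*(-234) = 3/4 + 117/2 = 237/4 ≈ 59.250)
-352/(-109) + n/(-71) = -352/(-109) + (237/4)/(-71) = -352*(-1/109) + (237/4)*(-1/71) = 352/109 - 237/284 = 74135/30956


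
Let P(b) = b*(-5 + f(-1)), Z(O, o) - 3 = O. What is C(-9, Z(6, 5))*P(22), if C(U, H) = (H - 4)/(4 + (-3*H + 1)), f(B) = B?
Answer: 30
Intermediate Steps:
Z(O, o) = 3 + O
P(b) = -6*b (P(b) = b*(-5 - 1) = b*(-6) = -6*b)
C(U, H) = (-4 + H)/(5 - 3*H) (C(U, H) = (-4 + H)/(4 + (1 - 3*H)) = (-4 + H)/(5 - 3*H))
C(-9, Z(6, 5))*P(22) = ((4 - (3 + 6))/(-5 + 3*(3 + 6)))*(-6*22) = ((4 - 1*9)/(-5 + 3*9))*(-132) = ((4 - 9)/(-5 + 27))*(-132) = (-5/22)*(-132) = ((1/22)*(-5))*(-132) = -5/22*(-132) = 30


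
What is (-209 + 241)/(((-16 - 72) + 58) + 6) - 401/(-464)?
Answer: -653/1392 ≈ -0.46911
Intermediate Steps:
(-209 + 241)/(((-16 - 72) + 58) + 6) - 401/(-464) = 32/((-88 + 58) + 6) - 401*(-1/464) = 32/(-30 + 6) + 401/464 = 32/(-24) + 401/464 = 32*(-1/24) + 401/464 = -4/3 + 401/464 = -653/1392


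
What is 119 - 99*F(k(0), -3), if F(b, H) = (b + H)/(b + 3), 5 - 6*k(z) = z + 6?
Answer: 3904/17 ≈ 229.65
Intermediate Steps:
k(z) = -⅙ - z/6 (k(z) = ⅚ - (z + 6)/6 = ⅚ - (6 + z)/6 = ⅚ + (-1 - z/6) = -⅙ - z/6)
F(b, H) = (H + b)/(3 + b)
119 - 99*F(k(0), -3) = 119 - 99*(-3 + (-⅙ - ⅙*0))/(3 + (-⅙ - ⅙*0)) = 119 - 99*(-3 + (-⅙ + 0))/(3 + (-⅙ + 0)) = 119 - 99*(-3 - ⅙)/(3 - ⅙) = 119 - 99*(-19)/(17/6*6) = 119 - 594*(-19)/(17*6) = 119 - 99*(-19/17) = 119 + 1881/17 = 3904/17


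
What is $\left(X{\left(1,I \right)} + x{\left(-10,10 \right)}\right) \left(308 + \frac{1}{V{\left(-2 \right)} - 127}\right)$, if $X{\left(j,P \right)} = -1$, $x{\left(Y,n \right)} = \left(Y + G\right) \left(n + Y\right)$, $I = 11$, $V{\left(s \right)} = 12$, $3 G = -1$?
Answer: $- \frac{35419}{115} \approx -307.99$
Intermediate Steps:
$G = - \frac{1}{3}$ ($G = \frac{1}{3} \left(-1\right) = - \frac{1}{3} \approx -0.33333$)
$x{\left(Y,n \right)} = \left(- \frac{1}{3} + Y\right) \left(Y + n\right)$ ($x{\left(Y,n \right)} = \left(Y - \frac{1}{3}\right) \left(n + Y\right) = \left(- \frac{1}{3} + Y\right) \left(Y + n\right)$)
$\left(X{\left(1,I \right)} + x{\left(-10,10 \right)}\right) \left(308 + \frac{1}{V{\left(-2 \right)} - 127}\right) = \left(-1 - \left(100 - 100\right)\right) \left(308 + \frac{1}{12 - 127}\right) = \left(-1 + \left(100 + \frac{10}{3} - \frac{10}{3} - 100\right)\right) \left(308 + \frac{1}{-115}\right) = \left(-1 + 0\right) \left(308 - \frac{1}{115}\right) = \left(-1\right) \frac{35419}{115} = - \frac{35419}{115}$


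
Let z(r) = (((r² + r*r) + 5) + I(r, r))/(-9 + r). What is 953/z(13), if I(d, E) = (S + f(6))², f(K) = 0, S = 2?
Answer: 3812/347 ≈ 10.986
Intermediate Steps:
I(d, E) = 4 (I(d, E) = (2 + 0)² = 2² = 4)
z(r) = (9 + 2*r²)/(-9 + r) (z(r) = (((r² + r*r) + 5) + 4)/(-9 + r) = (((r² + r²) + 5) + 4)/(-9 + r) = ((2*r² + 5) + 4)/(-9 + r) = ((5 + 2*r²) + 4)/(-9 + r) = (9 + 2*r²)/(-9 + r))
953/z(13) = 953/(((9 + 2*13²)/(-9 + 13))) = 953/(((9 + 2*169)/4)) = 953/(((9 + 338)/4)) = 953/(((¼)*347)) = 953/(347/4) = 953*(4/347) = 3812/347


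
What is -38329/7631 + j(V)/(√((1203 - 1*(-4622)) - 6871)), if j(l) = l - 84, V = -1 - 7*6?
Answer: -38329/7631 + 127*I*√1046/1046 ≈ -5.0228 + 3.9268*I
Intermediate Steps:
V = -43 (V = -1 - 42 = -43)
j(l) = -84 + l
-38329/7631 + j(V)/(√((1203 - 1*(-4622)) - 6871)) = -38329/7631 + (-84 - 43)/(√((1203 - 1*(-4622)) - 6871)) = -38329*1/7631 - 127/√((1203 + 4622) - 6871) = -38329/7631 - 127/√(5825 - 6871) = -38329/7631 - 127*(-I*√1046/1046) = -38329/7631 - (-127)*I*√1046/1046 = -38329/7631 + 127*I*√1046/1046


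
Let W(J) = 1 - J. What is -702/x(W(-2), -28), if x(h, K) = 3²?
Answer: -78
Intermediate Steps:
x(h, K) = 9
-702/x(W(-2), -28) = -702/9 = -702*⅑ = -78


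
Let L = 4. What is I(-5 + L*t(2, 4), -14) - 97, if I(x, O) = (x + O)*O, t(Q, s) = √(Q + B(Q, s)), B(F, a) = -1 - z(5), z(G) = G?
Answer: 169 - 112*I ≈ 169.0 - 112.0*I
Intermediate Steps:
B(F, a) = -6 (B(F, a) = -1 - 1*5 = -1 - 5 = -6)
t(Q, s) = √(-6 + Q) (t(Q, s) = √(Q - 6) = √(-6 + Q))
I(x, O) = O*(O + x) (I(x, O) = (O + x)*O = O*(O + x))
I(-5 + L*t(2, 4), -14) - 97 = -14*(-14 + (-5 + 4*√(-6 + 2))) - 97 = -14*(-14 + (-5 + 4*√(-4))) - 97 = -14*(-14 + (-5 + 4*(2*I))) - 97 = -14*(-14 + (-5 + 8*I)) - 97 = -14*(-19 + 8*I) - 97 = (266 - 112*I) - 97 = 169 - 112*I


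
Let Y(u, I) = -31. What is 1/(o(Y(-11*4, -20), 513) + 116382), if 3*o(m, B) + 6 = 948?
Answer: 1/116696 ≈ 8.5693e-6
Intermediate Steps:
o(m, B) = 314 (o(m, B) = -2 + (⅓)*948 = -2 + 316 = 314)
1/(o(Y(-11*4, -20), 513) + 116382) = 1/(314 + 116382) = 1/116696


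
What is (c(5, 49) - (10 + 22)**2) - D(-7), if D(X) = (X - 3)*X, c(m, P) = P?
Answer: -1045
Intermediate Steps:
D(X) = X*(-3 + X) (D(X) = (-3 + X)*X = X*(-3 + X))
(c(5, 49) - (10 + 22)**2) - D(-7) = (49 - (10 + 22)**2) - (-7)*(-3 - 7) = (49 - 1*32**2) - (-7)*(-10) = (49 - 1*1024) - 1*70 = (49 - 1024) - 70 = -975 - 70 = -1045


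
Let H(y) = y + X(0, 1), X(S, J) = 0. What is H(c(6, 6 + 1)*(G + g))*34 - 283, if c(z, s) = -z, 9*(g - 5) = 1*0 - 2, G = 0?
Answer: -3773/3 ≈ -1257.7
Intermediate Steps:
g = 43/9 (g = 5 + (1*0 - 2)/9 = 5 + (0 - 2)/9 = 5 + (⅑)*(-2) = 5 - 2/9 = 43/9 ≈ 4.7778)
H(y) = y (H(y) = y + 0 = y)
H(c(6, 6 + 1)*(G + g))*34 - 283 = ((-1*6)*(0 + 43/9))*34 - 283 = -6*43/9*34 - 283 = -86/3*34 - 283 = -2924/3 - 283 = -3773/3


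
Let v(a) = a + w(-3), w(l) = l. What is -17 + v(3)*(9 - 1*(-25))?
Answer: -17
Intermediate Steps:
v(a) = -3 + a (v(a) = a - 3 = -3 + a)
-17 + v(3)*(9 - 1*(-25)) = -17 + (-3 + 3)*(9 - 1*(-25)) = -17 + 0*(9 + 25) = -17 + 0*34 = -17 + 0 = -17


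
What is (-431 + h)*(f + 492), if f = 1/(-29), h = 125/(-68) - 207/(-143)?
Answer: -5440711371/25636 ≈ -2.1223e+5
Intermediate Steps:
h = -3799/9724 (h = 125*(-1/68) - 207*(-1/143) = -125/68 + 207/143 = -3799/9724 ≈ -0.39068)
f = -1/29 ≈ -0.034483
(-431 + h)*(f + 492) = (-431 - 3799/9724)*(-1/29 + 492) = -4194843/9724*14267/29 = -5440711371/25636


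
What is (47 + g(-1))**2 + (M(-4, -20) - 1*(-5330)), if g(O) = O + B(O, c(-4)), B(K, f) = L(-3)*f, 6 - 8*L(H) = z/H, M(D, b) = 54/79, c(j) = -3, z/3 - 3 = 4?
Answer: 35502975/5056 ≈ 7021.9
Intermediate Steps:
z = 21 (z = 9 + 3*4 = 9 + 12 = 21)
M(D, b) = 54/79 (M(D, b) = 54*(1/79) = 54/79)
L(H) = 3/4 - 21/(8*H)
B(K, f) = 13*f/8 (B(K, f) = ((3/8)*(-7 + 2*(-3))/(-3))*f = ((3/8)*(-1/3)*(-7 - 6))*f = ((3/8)*(-1/3)*(-13))*f = 13*f/8)
g(O) = -39/8 + O (g(O) = O + (13/8)*(-3) = O - 39/8 = -39/8 + O)
(47 + g(-1))**2 + (M(-4, -20) - 1*(-5330)) = (47 + (-39/8 - 1))**2 + (54/79 - 1*(-5330)) = (47 - 47/8)**2 + (54/79 + 5330) = (329/8)**2 + 421124/79 = 108241/64 + 421124/79 = 35502975/5056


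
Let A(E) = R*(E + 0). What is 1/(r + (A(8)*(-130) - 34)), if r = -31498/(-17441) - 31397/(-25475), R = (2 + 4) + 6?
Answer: -444309475/5558738763523 ≈ -7.9930e-5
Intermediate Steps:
R = 12 (R = 6 + 6 = 12)
r = 1350006627/444309475 (r = -31498*(-1/17441) - 31397*(-1/25475) = 31498/17441 + 31397/25475 = 1350006627/444309475 ≈ 3.0384)
A(E) = 12*E (A(E) = 12*(E + 0) = 12*E)
1/(r + (A(8)*(-130) - 34)) = 1/(1350006627/444309475 + ((12*8)*(-130) - 34)) = 1/(1350006627/444309475 + (96*(-130) - 34)) = 1/(1350006627/444309475 + (-12480 - 34)) = 1/(1350006627/444309475 - 12514) = 1/(-5558738763523/444309475) = -444309475/5558738763523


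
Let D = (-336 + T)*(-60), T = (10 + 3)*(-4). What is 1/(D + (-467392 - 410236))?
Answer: -1/854348 ≈ -1.1705e-6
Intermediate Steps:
T = -52 (T = 13*(-4) = -52)
D = 23280 (D = (-336 - 52)*(-60) = -388*(-60) = 23280)
1/(D + (-467392 - 410236)) = 1/(23280 + (-467392 - 410236)) = 1/(23280 - 877628) = 1/(-854348) = -1/854348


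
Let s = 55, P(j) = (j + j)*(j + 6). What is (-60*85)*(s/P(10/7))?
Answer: -687225/52 ≈ -13216.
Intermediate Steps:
P(j) = 2*j*(6 + j) (P(j) = (2*j)*(6 + j) = 2*j*(6 + j))
(-60*85)*(s/P(10/7)) = (-60*85)*(55/((2*(10/7)*(6 + 10/7)))) = -280500/(2*(10*(1/7))*(6 + 10*(1/7))) = -280500/(2*(10/7)*(6 + 10/7)) = -280500/(2*(10/7)*(52/7)) = -280500/1040/49 = -280500*49/1040 = -5100*539/208 = -687225/52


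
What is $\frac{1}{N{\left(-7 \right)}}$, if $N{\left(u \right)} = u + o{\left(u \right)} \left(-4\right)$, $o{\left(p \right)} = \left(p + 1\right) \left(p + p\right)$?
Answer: $- \frac{1}{343} \approx -0.0029155$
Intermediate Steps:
$o{\left(p \right)} = 2 p \left(1 + p\right)$ ($o{\left(p \right)} = \left(1 + p\right) 2 p = 2 p \left(1 + p\right)$)
$N{\left(u \right)} = u - 8 u \left(1 + u\right)$ ($N{\left(u \right)} = u + 2 u \left(1 + u\right) \left(-4\right) = u - 8 u \left(1 + u\right)$)
$\frac{1}{N{\left(-7 \right)}} = \frac{1}{\left(-7\right) \left(-7 - -56\right)} = \frac{1}{\left(-7\right) \left(-7 + 56\right)} = \frac{1}{\left(-7\right) 49} = \frac{1}{-343} = - \frac{1}{343}$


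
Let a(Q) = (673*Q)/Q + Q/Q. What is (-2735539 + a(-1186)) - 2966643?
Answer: -5701508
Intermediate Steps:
a(Q) = 674 (a(Q) = 673 + 1 = 674)
(-2735539 + a(-1186)) - 2966643 = (-2735539 + 674) - 2966643 = -2734865 - 2966643 = -5701508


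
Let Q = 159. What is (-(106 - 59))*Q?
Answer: -7473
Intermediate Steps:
(-(106 - 59))*Q = -(106 - 59)*159 = -1*47*159 = -47*159 = -7473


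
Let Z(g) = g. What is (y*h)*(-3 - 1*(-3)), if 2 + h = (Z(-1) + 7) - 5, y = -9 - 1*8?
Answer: 0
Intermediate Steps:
y = -17 (y = -9 - 8 = -17)
h = -1 (h = -2 + ((-1 + 7) - 5) = -2 + (6 - 5) = -2 + 1 = -1)
(y*h)*(-3 - 1*(-3)) = (-17*(-1))*(-3 - 1*(-3)) = 17*(-3 + 3) = 17*0 = 0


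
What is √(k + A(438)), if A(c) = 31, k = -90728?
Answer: I*√90697 ≈ 301.16*I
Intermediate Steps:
√(k + A(438)) = √(-90728 + 31) = √(-90697) = I*√90697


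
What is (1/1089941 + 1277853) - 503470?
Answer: 844031781404/1089941 ≈ 7.7438e+5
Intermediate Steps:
(1/1089941 + 1277853) - 503470 = 1392784376674/1089941 - 503470 = 844031781404/1089941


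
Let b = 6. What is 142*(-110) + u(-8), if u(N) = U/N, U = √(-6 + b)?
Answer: -15620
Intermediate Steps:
U = 0 (U = √(-6 + 6) = √0 = 0)
u(N) = 0 (u(N) = 0/N = 0)
142*(-110) + u(-8) = 142*(-110) + 0 = -15620 + 0 = -15620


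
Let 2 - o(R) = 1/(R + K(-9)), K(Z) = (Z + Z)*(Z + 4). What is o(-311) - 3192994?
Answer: -705651231/221 ≈ -3.1930e+6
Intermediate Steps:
K(Z) = 2*Z*(4 + Z) (K(Z) = (2*Z)*(4 + Z) = 2*Z*(4 + Z))
o(R) = 2 - 1/(90 + R) (o(R) = 2 - 1/(R + 2*(-9)*(4 - 9)) = 2 - 1/(R + 2*(-9)*(-5)) = 2 - 1/(R + 90) = 2 - 1/(90 + R))
o(-311) - 3192994 = (179 + 2*(-311))/(90 - 311) - 3192994 = (179 - 622)/(-221) - 3192994 = -1/221*(-443) - 3192994 = 443/221 - 3192994 = -705651231/221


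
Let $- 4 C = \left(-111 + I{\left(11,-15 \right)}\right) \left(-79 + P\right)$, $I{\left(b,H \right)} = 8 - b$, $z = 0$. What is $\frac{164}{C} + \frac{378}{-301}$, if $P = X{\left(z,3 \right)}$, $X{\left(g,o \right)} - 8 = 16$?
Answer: $- \frac{183394}{134805} \approx -1.3604$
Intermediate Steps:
$X{\left(g,o \right)} = 24$ ($X{\left(g,o \right)} = 8 + 16 = 24$)
$P = 24$
$C = - \frac{3135}{2}$ ($C = - \frac{\left(-111 + \left(8 - 11\right)\right) \left(-79 + 24\right)}{4} = - \frac{\left(-111 + \left(8 - 11\right)\right) \left(-55\right)}{4} = - \frac{\left(-111 - 3\right) \left(-55\right)}{4} = - \frac{\left(-114\right) \left(-55\right)}{4} = \left(- \frac{1}{4}\right) 6270 = - \frac{3135}{2} \approx -1567.5$)
$\frac{164}{C} + \frac{378}{-301} = \frac{164}{- \frac{3135}{2}} + \frac{378}{-301} = 164 \left(- \frac{2}{3135}\right) + 378 \left(- \frac{1}{301}\right) = - \frac{328}{3135} - \frac{54}{43} = - \frac{183394}{134805}$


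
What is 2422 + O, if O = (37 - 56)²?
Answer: 2783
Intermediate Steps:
O = 361 (O = (-19)² = 361)
2422 + O = 2422 + 361 = 2783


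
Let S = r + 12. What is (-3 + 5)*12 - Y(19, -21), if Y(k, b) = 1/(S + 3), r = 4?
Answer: 455/19 ≈ 23.947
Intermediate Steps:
S = 16 (S = 4 + 12 = 16)
Y(k, b) = 1/19 (Y(k, b) = 1/(16 + 3) = 1/19)
(-3 + 5)*12 - Y(19, -21) = (-3 + 5)*12 - 1*1/19 = 2*12 - 1/19 = 24 - 1/19 = 455/19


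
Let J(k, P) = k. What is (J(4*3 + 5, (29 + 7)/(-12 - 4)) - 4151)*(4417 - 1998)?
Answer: -10000146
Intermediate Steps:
(J(4*3 + 5, (29 + 7)/(-12 - 4)) - 4151)*(4417 - 1998) = ((4*3 + 5) - 4151)*(4417 - 1998) = ((12 + 5) - 4151)*2419 = (17 - 4151)*2419 = -4134*2419 = -10000146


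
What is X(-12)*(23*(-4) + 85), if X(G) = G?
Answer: 84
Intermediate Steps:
X(-12)*(23*(-4) + 85) = -12*(23*(-4) + 85) = -12*(-92 + 85) = -12*(-7) = 84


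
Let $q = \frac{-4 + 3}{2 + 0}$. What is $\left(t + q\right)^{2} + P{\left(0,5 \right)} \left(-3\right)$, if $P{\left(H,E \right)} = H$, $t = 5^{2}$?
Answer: $\frac{2401}{4} \approx 600.25$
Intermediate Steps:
$t = 25$
$q = - \frac{1}{2} \approx -0.5$
$\left(t + q\right)^{2} + P{\left(0,5 \right)} \left(-3\right) = \left(25 - \frac{1}{2}\right)^{2} + 0 \left(-3\right) = \left(\frac{49}{2}\right)^{2} + 0 = \frac{2401}{4} + 0 = \frac{2401}{4}$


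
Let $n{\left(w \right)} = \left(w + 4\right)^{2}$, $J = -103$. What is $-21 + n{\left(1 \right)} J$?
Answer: $-2596$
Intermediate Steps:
$n{\left(w \right)} = \left(4 + w\right)^{2}$
$-21 + n{\left(1 \right)} J = -21 + \left(4 + 1\right)^{2} \left(-103\right) = -21 + 5^{2} \left(-103\right) = -21 + 25 \left(-103\right) = -21 - 2575 = -2596$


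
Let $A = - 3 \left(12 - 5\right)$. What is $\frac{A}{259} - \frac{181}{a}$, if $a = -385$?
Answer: $\frac{5542}{14245} \approx 0.38905$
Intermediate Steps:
$A = -21$ ($A = \left(-3\right) 7 = -21$)
$\frac{A}{259} - \frac{181}{a} = - \frac{21}{259} - \frac{181}{-385} = \left(-21\right) \frac{1}{259} - - \frac{181}{385} = - \frac{3}{37} + \frac{181}{385} = \frac{5542}{14245}$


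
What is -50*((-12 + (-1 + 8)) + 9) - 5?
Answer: -205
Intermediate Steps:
-50*((-12 + (-1 + 8)) + 9) - 5 = -50*((-12 + 7) + 9) - 5 = -50*(-5 + 9) - 5 = -50*4 - 5 = -200 - 5 = -205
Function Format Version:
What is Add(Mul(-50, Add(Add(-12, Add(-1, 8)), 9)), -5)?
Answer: -205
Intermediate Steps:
Add(Mul(-50, Add(Add(-12, Add(-1, 8)), 9)), -5) = Add(Mul(-50, Add(Add(-12, 7), 9)), -5) = Add(Mul(-50, Add(-5, 9)), -5) = Add(Mul(-50, 4), -5) = Add(-200, -5) = -205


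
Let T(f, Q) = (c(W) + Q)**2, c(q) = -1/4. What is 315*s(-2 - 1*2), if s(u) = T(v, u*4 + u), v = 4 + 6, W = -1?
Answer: 2066715/16 ≈ 1.2917e+5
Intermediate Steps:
c(q) = -1/4 (c(q) = -1*1/4 = -1/4)
v = 10
T(f, Q) = (-1/4 + Q)**2
s(u) = (-1 + 20*u)**2/16 (s(u) = (-1 + 4*(u*4 + u))**2/16 = (-1 + 4*(4*u + u))**2/16 = (-1 + 4*(5*u))**2/16 = (-1 + 20*u)**2/16)
315*s(-2 - 1*2) = 315*((-1 + 20*(-2 - 1*2))**2/16) = 315*((-1 + 20*(-2 - 2))**2/16) = 315*((-1 + 20*(-4))**2/16) = 315*((-1 - 80)**2/16) = 315*((1/16)*(-81)**2) = 315*((1/16)*6561) = 315*(6561/16) = 2066715/16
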